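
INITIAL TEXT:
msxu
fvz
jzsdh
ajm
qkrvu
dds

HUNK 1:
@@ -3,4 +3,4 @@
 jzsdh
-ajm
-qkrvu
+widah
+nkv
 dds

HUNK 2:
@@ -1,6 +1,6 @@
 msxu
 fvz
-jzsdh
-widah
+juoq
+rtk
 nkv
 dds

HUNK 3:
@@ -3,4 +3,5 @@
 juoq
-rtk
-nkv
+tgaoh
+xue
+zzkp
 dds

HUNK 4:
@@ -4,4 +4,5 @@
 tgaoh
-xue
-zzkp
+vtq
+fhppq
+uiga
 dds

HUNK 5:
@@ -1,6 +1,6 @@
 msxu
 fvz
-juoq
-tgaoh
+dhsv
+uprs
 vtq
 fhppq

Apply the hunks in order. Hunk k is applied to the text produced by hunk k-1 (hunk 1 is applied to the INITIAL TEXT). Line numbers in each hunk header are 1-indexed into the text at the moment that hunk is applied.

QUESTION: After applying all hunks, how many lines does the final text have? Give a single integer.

Answer: 8

Derivation:
Hunk 1: at line 3 remove [ajm,qkrvu] add [widah,nkv] -> 6 lines: msxu fvz jzsdh widah nkv dds
Hunk 2: at line 1 remove [jzsdh,widah] add [juoq,rtk] -> 6 lines: msxu fvz juoq rtk nkv dds
Hunk 3: at line 3 remove [rtk,nkv] add [tgaoh,xue,zzkp] -> 7 lines: msxu fvz juoq tgaoh xue zzkp dds
Hunk 4: at line 4 remove [xue,zzkp] add [vtq,fhppq,uiga] -> 8 lines: msxu fvz juoq tgaoh vtq fhppq uiga dds
Hunk 5: at line 1 remove [juoq,tgaoh] add [dhsv,uprs] -> 8 lines: msxu fvz dhsv uprs vtq fhppq uiga dds
Final line count: 8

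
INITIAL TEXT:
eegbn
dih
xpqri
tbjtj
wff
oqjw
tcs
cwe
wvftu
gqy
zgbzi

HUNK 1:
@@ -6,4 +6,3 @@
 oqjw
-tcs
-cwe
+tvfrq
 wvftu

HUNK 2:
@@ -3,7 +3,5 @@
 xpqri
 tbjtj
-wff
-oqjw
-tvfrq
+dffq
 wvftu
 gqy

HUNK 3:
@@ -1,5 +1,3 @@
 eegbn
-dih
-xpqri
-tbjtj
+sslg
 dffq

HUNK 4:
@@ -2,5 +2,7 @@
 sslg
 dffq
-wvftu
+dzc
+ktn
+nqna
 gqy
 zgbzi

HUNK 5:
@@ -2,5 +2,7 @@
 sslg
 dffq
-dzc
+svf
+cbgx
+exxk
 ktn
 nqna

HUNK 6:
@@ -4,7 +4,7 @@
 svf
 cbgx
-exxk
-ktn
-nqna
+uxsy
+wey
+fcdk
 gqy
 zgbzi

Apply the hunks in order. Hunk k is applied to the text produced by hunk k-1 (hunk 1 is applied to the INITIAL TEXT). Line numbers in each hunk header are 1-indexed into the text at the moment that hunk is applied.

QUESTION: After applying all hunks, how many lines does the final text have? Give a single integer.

Answer: 10

Derivation:
Hunk 1: at line 6 remove [tcs,cwe] add [tvfrq] -> 10 lines: eegbn dih xpqri tbjtj wff oqjw tvfrq wvftu gqy zgbzi
Hunk 2: at line 3 remove [wff,oqjw,tvfrq] add [dffq] -> 8 lines: eegbn dih xpqri tbjtj dffq wvftu gqy zgbzi
Hunk 3: at line 1 remove [dih,xpqri,tbjtj] add [sslg] -> 6 lines: eegbn sslg dffq wvftu gqy zgbzi
Hunk 4: at line 2 remove [wvftu] add [dzc,ktn,nqna] -> 8 lines: eegbn sslg dffq dzc ktn nqna gqy zgbzi
Hunk 5: at line 2 remove [dzc] add [svf,cbgx,exxk] -> 10 lines: eegbn sslg dffq svf cbgx exxk ktn nqna gqy zgbzi
Hunk 6: at line 4 remove [exxk,ktn,nqna] add [uxsy,wey,fcdk] -> 10 lines: eegbn sslg dffq svf cbgx uxsy wey fcdk gqy zgbzi
Final line count: 10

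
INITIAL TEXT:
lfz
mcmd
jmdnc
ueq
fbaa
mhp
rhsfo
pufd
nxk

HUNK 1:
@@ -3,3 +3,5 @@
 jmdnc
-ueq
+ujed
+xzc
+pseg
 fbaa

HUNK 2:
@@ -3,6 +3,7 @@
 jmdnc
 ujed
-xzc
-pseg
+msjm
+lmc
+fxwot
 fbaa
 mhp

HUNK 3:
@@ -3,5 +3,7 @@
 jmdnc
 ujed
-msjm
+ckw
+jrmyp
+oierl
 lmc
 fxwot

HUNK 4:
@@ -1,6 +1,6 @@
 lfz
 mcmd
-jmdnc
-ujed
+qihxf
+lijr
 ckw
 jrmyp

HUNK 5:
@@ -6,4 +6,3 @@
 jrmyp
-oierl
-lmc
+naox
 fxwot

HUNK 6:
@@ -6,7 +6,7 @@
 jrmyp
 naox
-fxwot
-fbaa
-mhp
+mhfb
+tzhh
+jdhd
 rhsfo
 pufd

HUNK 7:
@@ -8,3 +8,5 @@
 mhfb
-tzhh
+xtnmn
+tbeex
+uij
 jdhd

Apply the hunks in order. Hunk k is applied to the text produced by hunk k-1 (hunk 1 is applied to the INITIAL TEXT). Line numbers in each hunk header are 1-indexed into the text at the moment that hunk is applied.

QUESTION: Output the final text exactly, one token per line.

Hunk 1: at line 3 remove [ueq] add [ujed,xzc,pseg] -> 11 lines: lfz mcmd jmdnc ujed xzc pseg fbaa mhp rhsfo pufd nxk
Hunk 2: at line 3 remove [xzc,pseg] add [msjm,lmc,fxwot] -> 12 lines: lfz mcmd jmdnc ujed msjm lmc fxwot fbaa mhp rhsfo pufd nxk
Hunk 3: at line 3 remove [msjm] add [ckw,jrmyp,oierl] -> 14 lines: lfz mcmd jmdnc ujed ckw jrmyp oierl lmc fxwot fbaa mhp rhsfo pufd nxk
Hunk 4: at line 1 remove [jmdnc,ujed] add [qihxf,lijr] -> 14 lines: lfz mcmd qihxf lijr ckw jrmyp oierl lmc fxwot fbaa mhp rhsfo pufd nxk
Hunk 5: at line 6 remove [oierl,lmc] add [naox] -> 13 lines: lfz mcmd qihxf lijr ckw jrmyp naox fxwot fbaa mhp rhsfo pufd nxk
Hunk 6: at line 6 remove [fxwot,fbaa,mhp] add [mhfb,tzhh,jdhd] -> 13 lines: lfz mcmd qihxf lijr ckw jrmyp naox mhfb tzhh jdhd rhsfo pufd nxk
Hunk 7: at line 8 remove [tzhh] add [xtnmn,tbeex,uij] -> 15 lines: lfz mcmd qihxf lijr ckw jrmyp naox mhfb xtnmn tbeex uij jdhd rhsfo pufd nxk

Answer: lfz
mcmd
qihxf
lijr
ckw
jrmyp
naox
mhfb
xtnmn
tbeex
uij
jdhd
rhsfo
pufd
nxk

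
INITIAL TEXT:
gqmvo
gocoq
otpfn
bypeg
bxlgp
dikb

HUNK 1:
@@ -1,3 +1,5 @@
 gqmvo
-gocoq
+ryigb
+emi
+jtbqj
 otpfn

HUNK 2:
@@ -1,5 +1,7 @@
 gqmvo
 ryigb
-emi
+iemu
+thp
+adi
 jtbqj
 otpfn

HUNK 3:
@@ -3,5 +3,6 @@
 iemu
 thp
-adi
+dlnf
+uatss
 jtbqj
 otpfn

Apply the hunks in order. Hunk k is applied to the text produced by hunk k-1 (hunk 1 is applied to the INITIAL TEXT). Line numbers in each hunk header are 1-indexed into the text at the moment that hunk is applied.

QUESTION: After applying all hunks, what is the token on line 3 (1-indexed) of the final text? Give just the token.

Answer: iemu

Derivation:
Hunk 1: at line 1 remove [gocoq] add [ryigb,emi,jtbqj] -> 8 lines: gqmvo ryigb emi jtbqj otpfn bypeg bxlgp dikb
Hunk 2: at line 1 remove [emi] add [iemu,thp,adi] -> 10 lines: gqmvo ryigb iemu thp adi jtbqj otpfn bypeg bxlgp dikb
Hunk 3: at line 3 remove [adi] add [dlnf,uatss] -> 11 lines: gqmvo ryigb iemu thp dlnf uatss jtbqj otpfn bypeg bxlgp dikb
Final line 3: iemu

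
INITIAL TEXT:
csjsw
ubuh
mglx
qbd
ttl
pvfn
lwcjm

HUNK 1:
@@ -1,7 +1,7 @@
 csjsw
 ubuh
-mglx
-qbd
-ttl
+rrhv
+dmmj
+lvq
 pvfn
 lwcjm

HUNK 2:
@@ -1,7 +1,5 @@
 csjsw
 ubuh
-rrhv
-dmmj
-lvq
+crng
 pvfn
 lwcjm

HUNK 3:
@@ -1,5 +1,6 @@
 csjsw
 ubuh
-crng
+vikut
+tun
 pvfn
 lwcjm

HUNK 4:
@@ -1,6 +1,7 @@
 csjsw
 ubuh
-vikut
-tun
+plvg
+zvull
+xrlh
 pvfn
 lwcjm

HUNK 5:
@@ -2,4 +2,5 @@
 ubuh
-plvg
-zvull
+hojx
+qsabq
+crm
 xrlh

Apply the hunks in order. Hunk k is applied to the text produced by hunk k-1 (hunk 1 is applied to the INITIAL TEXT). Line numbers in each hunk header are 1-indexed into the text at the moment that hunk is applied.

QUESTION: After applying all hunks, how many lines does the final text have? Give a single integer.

Hunk 1: at line 1 remove [mglx,qbd,ttl] add [rrhv,dmmj,lvq] -> 7 lines: csjsw ubuh rrhv dmmj lvq pvfn lwcjm
Hunk 2: at line 1 remove [rrhv,dmmj,lvq] add [crng] -> 5 lines: csjsw ubuh crng pvfn lwcjm
Hunk 3: at line 1 remove [crng] add [vikut,tun] -> 6 lines: csjsw ubuh vikut tun pvfn lwcjm
Hunk 4: at line 1 remove [vikut,tun] add [plvg,zvull,xrlh] -> 7 lines: csjsw ubuh plvg zvull xrlh pvfn lwcjm
Hunk 5: at line 2 remove [plvg,zvull] add [hojx,qsabq,crm] -> 8 lines: csjsw ubuh hojx qsabq crm xrlh pvfn lwcjm
Final line count: 8

Answer: 8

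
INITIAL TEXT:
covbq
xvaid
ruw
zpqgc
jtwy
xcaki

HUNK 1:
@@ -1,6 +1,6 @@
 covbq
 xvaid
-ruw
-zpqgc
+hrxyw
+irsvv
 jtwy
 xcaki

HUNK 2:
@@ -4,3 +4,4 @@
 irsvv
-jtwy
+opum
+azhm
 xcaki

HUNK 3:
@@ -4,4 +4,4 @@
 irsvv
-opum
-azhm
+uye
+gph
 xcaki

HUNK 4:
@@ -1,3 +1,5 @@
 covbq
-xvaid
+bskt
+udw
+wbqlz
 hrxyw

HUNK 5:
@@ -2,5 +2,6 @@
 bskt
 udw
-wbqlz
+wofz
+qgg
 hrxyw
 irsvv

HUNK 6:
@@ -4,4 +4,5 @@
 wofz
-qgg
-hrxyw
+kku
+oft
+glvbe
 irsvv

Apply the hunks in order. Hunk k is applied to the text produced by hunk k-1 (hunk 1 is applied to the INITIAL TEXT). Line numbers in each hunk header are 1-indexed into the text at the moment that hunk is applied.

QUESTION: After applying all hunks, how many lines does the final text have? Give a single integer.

Hunk 1: at line 1 remove [ruw,zpqgc] add [hrxyw,irsvv] -> 6 lines: covbq xvaid hrxyw irsvv jtwy xcaki
Hunk 2: at line 4 remove [jtwy] add [opum,azhm] -> 7 lines: covbq xvaid hrxyw irsvv opum azhm xcaki
Hunk 3: at line 4 remove [opum,azhm] add [uye,gph] -> 7 lines: covbq xvaid hrxyw irsvv uye gph xcaki
Hunk 4: at line 1 remove [xvaid] add [bskt,udw,wbqlz] -> 9 lines: covbq bskt udw wbqlz hrxyw irsvv uye gph xcaki
Hunk 5: at line 2 remove [wbqlz] add [wofz,qgg] -> 10 lines: covbq bskt udw wofz qgg hrxyw irsvv uye gph xcaki
Hunk 6: at line 4 remove [qgg,hrxyw] add [kku,oft,glvbe] -> 11 lines: covbq bskt udw wofz kku oft glvbe irsvv uye gph xcaki
Final line count: 11

Answer: 11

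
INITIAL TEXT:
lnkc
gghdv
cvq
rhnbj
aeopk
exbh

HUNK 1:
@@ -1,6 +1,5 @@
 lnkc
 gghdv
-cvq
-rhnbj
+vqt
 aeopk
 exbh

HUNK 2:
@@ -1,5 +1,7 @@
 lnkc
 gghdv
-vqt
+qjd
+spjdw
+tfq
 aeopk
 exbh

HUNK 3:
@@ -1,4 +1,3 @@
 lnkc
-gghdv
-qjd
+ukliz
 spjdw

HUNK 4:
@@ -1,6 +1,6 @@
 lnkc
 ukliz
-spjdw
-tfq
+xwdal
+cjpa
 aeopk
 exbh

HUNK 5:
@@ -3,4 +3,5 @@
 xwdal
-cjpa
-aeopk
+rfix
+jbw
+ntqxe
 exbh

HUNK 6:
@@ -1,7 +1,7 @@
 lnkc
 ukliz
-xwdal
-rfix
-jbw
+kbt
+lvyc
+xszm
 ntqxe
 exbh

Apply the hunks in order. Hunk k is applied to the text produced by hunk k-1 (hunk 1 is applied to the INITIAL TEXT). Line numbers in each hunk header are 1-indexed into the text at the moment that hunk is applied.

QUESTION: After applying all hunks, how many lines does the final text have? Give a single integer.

Hunk 1: at line 1 remove [cvq,rhnbj] add [vqt] -> 5 lines: lnkc gghdv vqt aeopk exbh
Hunk 2: at line 1 remove [vqt] add [qjd,spjdw,tfq] -> 7 lines: lnkc gghdv qjd spjdw tfq aeopk exbh
Hunk 3: at line 1 remove [gghdv,qjd] add [ukliz] -> 6 lines: lnkc ukliz spjdw tfq aeopk exbh
Hunk 4: at line 1 remove [spjdw,tfq] add [xwdal,cjpa] -> 6 lines: lnkc ukliz xwdal cjpa aeopk exbh
Hunk 5: at line 3 remove [cjpa,aeopk] add [rfix,jbw,ntqxe] -> 7 lines: lnkc ukliz xwdal rfix jbw ntqxe exbh
Hunk 6: at line 1 remove [xwdal,rfix,jbw] add [kbt,lvyc,xszm] -> 7 lines: lnkc ukliz kbt lvyc xszm ntqxe exbh
Final line count: 7

Answer: 7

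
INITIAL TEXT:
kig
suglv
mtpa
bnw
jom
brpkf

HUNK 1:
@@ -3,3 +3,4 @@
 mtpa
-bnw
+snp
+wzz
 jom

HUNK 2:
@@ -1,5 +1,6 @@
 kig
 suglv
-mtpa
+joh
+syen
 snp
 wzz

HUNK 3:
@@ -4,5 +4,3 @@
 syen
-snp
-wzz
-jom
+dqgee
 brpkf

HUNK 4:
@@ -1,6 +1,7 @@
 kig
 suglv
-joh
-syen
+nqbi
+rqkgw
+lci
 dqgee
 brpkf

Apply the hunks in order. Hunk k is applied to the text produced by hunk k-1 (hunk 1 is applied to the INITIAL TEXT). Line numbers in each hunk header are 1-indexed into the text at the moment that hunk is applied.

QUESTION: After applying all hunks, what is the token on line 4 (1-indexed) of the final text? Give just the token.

Hunk 1: at line 3 remove [bnw] add [snp,wzz] -> 7 lines: kig suglv mtpa snp wzz jom brpkf
Hunk 2: at line 1 remove [mtpa] add [joh,syen] -> 8 lines: kig suglv joh syen snp wzz jom brpkf
Hunk 3: at line 4 remove [snp,wzz,jom] add [dqgee] -> 6 lines: kig suglv joh syen dqgee brpkf
Hunk 4: at line 1 remove [joh,syen] add [nqbi,rqkgw,lci] -> 7 lines: kig suglv nqbi rqkgw lci dqgee brpkf
Final line 4: rqkgw

Answer: rqkgw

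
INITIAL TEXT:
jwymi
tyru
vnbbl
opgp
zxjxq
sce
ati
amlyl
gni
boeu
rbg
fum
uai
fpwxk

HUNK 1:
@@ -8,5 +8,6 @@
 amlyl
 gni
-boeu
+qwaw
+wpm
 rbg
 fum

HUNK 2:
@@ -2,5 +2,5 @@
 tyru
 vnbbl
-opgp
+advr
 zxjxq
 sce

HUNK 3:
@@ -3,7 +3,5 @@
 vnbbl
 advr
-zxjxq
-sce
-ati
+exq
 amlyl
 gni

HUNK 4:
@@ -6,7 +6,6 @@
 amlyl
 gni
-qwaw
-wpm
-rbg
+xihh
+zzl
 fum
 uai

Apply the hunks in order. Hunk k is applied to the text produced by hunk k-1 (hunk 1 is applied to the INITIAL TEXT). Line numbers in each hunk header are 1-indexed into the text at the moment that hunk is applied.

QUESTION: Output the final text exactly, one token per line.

Answer: jwymi
tyru
vnbbl
advr
exq
amlyl
gni
xihh
zzl
fum
uai
fpwxk

Derivation:
Hunk 1: at line 8 remove [boeu] add [qwaw,wpm] -> 15 lines: jwymi tyru vnbbl opgp zxjxq sce ati amlyl gni qwaw wpm rbg fum uai fpwxk
Hunk 2: at line 2 remove [opgp] add [advr] -> 15 lines: jwymi tyru vnbbl advr zxjxq sce ati amlyl gni qwaw wpm rbg fum uai fpwxk
Hunk 3: at line 3 remove [zxjxq,sce,ati] add [exq] -> 13 lines: jwymi tyru vnbbl advr exq amlyl gni qwaw wpm rbg fum uai fpwxk
Hunk 4: at line 6 remove [qwaw,wpm,rbg] add [xihh,zzl] -> 12 lines: jwymi tyru vnbbl advr exq amlyl gni xihh zzl fum uai fpwxk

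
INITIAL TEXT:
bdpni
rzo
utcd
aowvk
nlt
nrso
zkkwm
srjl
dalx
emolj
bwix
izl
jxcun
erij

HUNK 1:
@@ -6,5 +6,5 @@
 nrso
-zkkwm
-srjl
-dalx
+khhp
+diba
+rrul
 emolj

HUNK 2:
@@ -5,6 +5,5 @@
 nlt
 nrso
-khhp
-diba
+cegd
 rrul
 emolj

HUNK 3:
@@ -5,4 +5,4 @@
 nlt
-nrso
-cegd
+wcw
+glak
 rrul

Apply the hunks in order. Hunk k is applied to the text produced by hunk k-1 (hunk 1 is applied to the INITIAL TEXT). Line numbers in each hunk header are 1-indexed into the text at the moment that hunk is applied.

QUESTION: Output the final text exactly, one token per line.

Hunk 1: at line 6 remove [zkkwm,srjl,dalx] add [khhp,diba,rrul] -> 14 lines: bdpni rzo utcd aowvk nlt nrso khhp diba rrul emolj bwix izl jxcun erij
Hunk 2: at line 5 remove [khhp,diba] add [cegd] -> 13 lines: bdpni rzo utcd aowvk nlt nrso cegd rrul emolj bwix izl jxcun erij
Hunk 3: at line 5 remove [nrso,cegd] add [wcw,glak] -> 13 lines: bdpni rzo utcd aowvk nlt wcw glak rrul emolj bwix izl jxcun erij

Answer: bdpni
rzo
utcd
aowvk
nlt
wcw
glak
rrul
emolj
bwix
izl
jxcun
erij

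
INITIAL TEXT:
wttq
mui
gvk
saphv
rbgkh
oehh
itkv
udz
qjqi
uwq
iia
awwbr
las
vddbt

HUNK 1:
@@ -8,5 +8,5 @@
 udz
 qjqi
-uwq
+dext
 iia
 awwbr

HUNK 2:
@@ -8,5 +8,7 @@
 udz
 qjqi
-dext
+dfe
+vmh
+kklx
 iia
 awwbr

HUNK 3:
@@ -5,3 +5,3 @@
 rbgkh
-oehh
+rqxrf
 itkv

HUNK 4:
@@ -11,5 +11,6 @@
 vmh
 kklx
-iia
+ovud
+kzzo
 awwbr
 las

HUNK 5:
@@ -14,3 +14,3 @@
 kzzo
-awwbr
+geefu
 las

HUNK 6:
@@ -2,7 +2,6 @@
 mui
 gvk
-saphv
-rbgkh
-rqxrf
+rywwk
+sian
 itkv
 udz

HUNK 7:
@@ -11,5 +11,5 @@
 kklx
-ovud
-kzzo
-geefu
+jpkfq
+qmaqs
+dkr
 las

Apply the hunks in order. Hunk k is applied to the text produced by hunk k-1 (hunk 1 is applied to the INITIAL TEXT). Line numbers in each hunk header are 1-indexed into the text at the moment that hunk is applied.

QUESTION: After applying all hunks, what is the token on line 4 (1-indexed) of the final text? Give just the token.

Hunk 1: at line 8 remove [uwq] add [dext] -> 14 lines: wttq mui gvk saphv rbgkh oehh itkv udz qjqi dext iia awwbr las vddbt
Hunk 2: at line 8 remove [dext] add [dfe,vmh,kklx] -> 16 lines: wttq mui gvk saphv rbgkh oehh itkv udz qjqi dfe vmh kklx iia awwbr las vddbt
Hunk 3: at line 5 remove [oehh] add [rqxrf] -> 16 lines: wttq mui gvk saphv rbgkh rqxrf itkv udz qjqi dfe vmh kklx iia awwbr las vddbt
Hunk 4: at line 11 remove [iia] add [ovud,kzzo] -> 17 lines: wttq mui gvk saphv rbgkh rqxrf itkv udz qjqi dfe vmh kklx ovud kzzo awwbr las vddbt
Hunk 5: at line 14 remove [awwbr] add [geefu] -> 17 lines: wttq mui gvk saphv rbgkh rqxrf itkv udz qjqi dfe vmh kklx ovud kzzo geefu las vddbt
Hunk 6: at line 2 remove [saphv,rbgkh,rqxrf] add [rywwk,sian] -> 16 lines: wttq mui gvk rywwk sian itkv udz qjqi dfe vmh kklx ovud kzzo geefu las vddbt
Hunk 7: at line 11 remove [ovud,kzzo,geefu] add [jpkfq,qmaqs,dkr] -> 16 lines: wttq mui gvk rywwk sian itkv udz qjqi dfe vmh kklx jpkfq qmaqs dkr las vddbt
Final line 4: rywwk

Answer: rywwk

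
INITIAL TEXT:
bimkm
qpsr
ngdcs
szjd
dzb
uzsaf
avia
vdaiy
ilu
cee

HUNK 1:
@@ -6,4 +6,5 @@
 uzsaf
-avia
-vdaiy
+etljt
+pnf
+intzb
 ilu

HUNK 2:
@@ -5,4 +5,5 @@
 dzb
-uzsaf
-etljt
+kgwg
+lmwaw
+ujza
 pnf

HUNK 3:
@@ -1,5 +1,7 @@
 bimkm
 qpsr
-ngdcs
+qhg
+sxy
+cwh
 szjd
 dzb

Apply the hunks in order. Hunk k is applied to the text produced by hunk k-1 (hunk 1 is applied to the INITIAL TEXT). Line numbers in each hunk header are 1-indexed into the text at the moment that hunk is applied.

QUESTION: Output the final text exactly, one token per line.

Hunk 1: at line 6 remove [avia,vdaiy] add [etljt,pnf,intzb] -> 11 lines: bimkm qpsr ngdcs szjd dzb uzsaf etljt pnf intzb ilu cee
Hunk 2: at line 5 remove [uzsaf,etljt] add [kgwg,lmwaw,ujza] -> 12 lines: bimkm qpsr ngdcs szjd dzb kgwg lmwaw ujza pnf intzb ilu cee
Hunk 3: at line 1 remove [ngdcs] add [qhg,sxy,cwh] -> 14 lines: bimkm qpsr qhg sxy cwh szjd dzb kgwg lmwaw ujza pnf intzb ilu cee

Answer: bimkm
qpsr
qhg
sxy
cwh
szjd
dzb
kgwg
lmwaw
ujza
pnf
intzb
ilu
cee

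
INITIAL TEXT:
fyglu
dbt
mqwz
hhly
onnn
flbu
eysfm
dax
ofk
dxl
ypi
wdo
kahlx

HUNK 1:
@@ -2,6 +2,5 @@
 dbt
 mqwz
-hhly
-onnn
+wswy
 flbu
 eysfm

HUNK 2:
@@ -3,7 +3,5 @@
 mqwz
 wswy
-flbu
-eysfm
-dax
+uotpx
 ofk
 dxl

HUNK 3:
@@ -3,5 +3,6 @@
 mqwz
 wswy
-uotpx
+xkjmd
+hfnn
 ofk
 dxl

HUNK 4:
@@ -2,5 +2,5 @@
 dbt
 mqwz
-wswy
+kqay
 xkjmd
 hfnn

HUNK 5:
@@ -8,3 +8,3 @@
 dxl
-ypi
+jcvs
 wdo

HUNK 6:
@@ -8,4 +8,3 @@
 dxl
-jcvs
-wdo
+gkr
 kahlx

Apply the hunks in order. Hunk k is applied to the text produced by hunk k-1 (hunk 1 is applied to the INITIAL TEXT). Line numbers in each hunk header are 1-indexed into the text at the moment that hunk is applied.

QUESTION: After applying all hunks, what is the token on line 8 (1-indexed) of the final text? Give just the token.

Answer: dxl

Derivation:
Hunk 1: at line 2 remove [hhly,onnn] add [wswy] -> 12 lines: fyglu dbt mqwz wswy flbu eysfm dax ofk dxl ypi wdo kahlx
Hunk 2: at line 3 remove [flbu,eysfm,dax] add [uotpx] -> 10 lines: fyglu dbt mqwz wswy uotpx ofk dxl ypi wdo kahlx
Hunk 3: at line 3 remove [uotpx] add [xkjmd,hfnn] -> 11 lines: fyglu dbt mqwz wswy xkjmd hfnn ofk dxl ypi wdo kahlx
Hunk 4: at line 2 remove [wswy] add [kqay] -> 11 lines: fyglu dbt mqwz kqay xkjmd hfnn ofk dxl ypi wdo kahlx
Hunk 5: at line 8 remove [ypi] add [jcvs] -> 11 lines: fyglu dbt mqwz kqay xkjmd hfnn ofk dxl jcvs wdo kahlx
Hunk 6: at line 8 remove [jcvs,wdo] add [gkr] -> 10 lines: fyglu dbt mqwz kqay xkjmd hfnn ofk dxl gkr kahlx
Final line 8: dxl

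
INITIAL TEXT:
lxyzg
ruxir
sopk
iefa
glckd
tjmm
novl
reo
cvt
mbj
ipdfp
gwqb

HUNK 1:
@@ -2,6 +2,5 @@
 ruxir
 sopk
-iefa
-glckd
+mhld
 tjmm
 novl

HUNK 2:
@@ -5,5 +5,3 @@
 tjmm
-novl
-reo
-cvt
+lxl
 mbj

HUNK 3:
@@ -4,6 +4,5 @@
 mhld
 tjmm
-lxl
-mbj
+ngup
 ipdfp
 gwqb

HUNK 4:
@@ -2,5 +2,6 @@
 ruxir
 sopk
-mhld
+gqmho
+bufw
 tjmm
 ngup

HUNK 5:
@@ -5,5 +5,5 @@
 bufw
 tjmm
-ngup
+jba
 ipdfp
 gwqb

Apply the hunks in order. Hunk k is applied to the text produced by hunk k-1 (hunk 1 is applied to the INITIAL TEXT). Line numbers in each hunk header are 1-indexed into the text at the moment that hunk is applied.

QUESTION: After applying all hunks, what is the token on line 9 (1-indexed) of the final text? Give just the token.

Answer: gwqb

Derivation:
Hunk 1: at line 2 remove [iefa,glckd] add [mhld] -> 11 lines: lxyzg ruxir sopk mhld tjmm novl reo cvt mbj ipdfp gwqb
Hunk 2: at line 5 remove [novl,reo,cvt] add [lxl] -> 9 lines: lxyzg ruxir sopk mhld tjmm lxl mbj ipdfp gwqb
Hunk 3: at line 4 remove [lxl,mbj] add [ngup] -> 8 lines: lxyzg ruxir sopk mhld tjmm ngup ipdfp gwqb
Hunk 4: at line 2 remove [mhld] add [gqmho,bufw] -> 9 lines: lxyzg ruxir sopk gqmho bufw tjmm ngup ipdfp gwqb
Hunk 5: at line 5 remove [ngup] add [jba] -> 9 lines: lxyzg ruxir sopk gqmho bufw tjmm jba ipdfp gwqb
Final line 9: gwqb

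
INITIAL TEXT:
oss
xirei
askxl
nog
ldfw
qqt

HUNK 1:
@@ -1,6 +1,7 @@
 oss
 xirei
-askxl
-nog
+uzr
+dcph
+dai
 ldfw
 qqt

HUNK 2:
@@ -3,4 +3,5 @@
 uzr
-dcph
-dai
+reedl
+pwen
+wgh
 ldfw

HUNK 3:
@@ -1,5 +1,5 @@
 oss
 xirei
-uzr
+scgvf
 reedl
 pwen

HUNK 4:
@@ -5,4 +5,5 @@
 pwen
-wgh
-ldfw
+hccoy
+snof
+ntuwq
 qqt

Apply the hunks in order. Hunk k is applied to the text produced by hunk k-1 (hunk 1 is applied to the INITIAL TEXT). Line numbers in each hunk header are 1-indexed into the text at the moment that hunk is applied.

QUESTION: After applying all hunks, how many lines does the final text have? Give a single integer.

Hunk 1: at line 1 remove [askxl,nog] add [uzr,dcph,dai] -> 7 lines: oss xirei uzr dcph dai ldfw qqt
Hunk 2: at line 3 remove [dcph,dai] add [reedl,pwen,wgh] -> 8 lines: oss xirei uzr reedl pwen wgh ldfw qqt
Hunk 3: at line 1 remove [uzr] add [scgvf] -> 8 lines: oss xirei scgvf reedl pwen wgh ldfw qqt
Hunk 4: at line 5 remove [wgh,ldfw] add [hccoy,snof,ntuwq] -> 9 lines: oss xirei scgvf reedl pwen hccoy snof ntuwq qqt
Final line count: 9

Answer: 9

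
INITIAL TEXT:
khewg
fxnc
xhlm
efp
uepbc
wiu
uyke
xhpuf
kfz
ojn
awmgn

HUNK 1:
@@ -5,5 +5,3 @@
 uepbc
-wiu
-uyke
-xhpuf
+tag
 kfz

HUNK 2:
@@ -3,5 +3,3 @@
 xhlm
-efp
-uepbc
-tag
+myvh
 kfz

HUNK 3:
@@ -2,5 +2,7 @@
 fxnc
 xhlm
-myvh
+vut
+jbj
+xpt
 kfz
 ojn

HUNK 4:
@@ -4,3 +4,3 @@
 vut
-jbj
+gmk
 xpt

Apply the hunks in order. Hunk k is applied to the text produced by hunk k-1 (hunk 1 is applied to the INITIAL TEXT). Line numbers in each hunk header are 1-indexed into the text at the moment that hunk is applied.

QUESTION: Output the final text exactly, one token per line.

Hunk 1: at line 5 remove [wiu,uyke,xhpuf] add [tag] -> 9 lines: khewg fxnc xhlm efp uepbc tag kfz ojn awmgn
Hunk 2: at line 3 remove [efp,uepbc,tag] add [myvh] -> 7 lines: khewg fxnc xhlm myvh kfz ojn awmgn
Hunk 3: at line 2 remove [myvh] add [vut,jbj,xpt] -> 9 lines: khewg fxnc xhlm vut jbj xpt kfz ojn awmgn
Hunk 4: at line 4 remove [jbj] add [gmk] -> 9 lines: khewg fxnc xhlm vut gmk xpt kfz ojn awmgn

Answer: khewg
fxnc
xhlm
vut
gmk
xpt
kfz
ojn
awmgn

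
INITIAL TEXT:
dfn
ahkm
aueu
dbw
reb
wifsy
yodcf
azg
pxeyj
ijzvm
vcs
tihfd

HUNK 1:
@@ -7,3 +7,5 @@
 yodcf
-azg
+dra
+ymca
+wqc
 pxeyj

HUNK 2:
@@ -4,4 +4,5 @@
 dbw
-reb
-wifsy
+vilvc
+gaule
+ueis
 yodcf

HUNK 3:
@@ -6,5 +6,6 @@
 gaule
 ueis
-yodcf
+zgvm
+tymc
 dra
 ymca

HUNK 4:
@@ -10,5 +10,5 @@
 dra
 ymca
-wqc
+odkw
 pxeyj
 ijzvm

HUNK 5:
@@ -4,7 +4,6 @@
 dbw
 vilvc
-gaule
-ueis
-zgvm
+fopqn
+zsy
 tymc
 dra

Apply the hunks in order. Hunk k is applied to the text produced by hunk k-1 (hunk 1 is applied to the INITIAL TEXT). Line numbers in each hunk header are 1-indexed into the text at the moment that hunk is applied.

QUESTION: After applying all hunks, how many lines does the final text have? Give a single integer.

Answer: 15

Derivation:
Hunk 1: at line 7 remove [azg] add [dra,ymca,wqc] -> 14 lines: dfn ahkm aueu dbw reb wifsy yodcf dra ymca wqc pxeyj ijzvm vcs tihfd
Hunk 2: at line 4 remove [reb,wifsy] add [vilvc,gaule,ueis] -> 15 lines: dfn ahkm aueu dbw vilvc gaule ueis yodcf dra ymca wqc pxeyj ijzvm vcs tihfd
Hunk 3: at line 6 remove [yodcf] add [zgvm,tymc] -> 16 lines: dfn ahkm aueu dbw vilvc gaule ueis zgvm tymc dra ymca wqc pxeyj ijzvm vcs tihfd
Hunk 4: at line 10 remove [wqc] add [odkw] -> 16 lines: dfn ahkm aueu dbw vilvc gaule ueis zgvm tymc dra ymca odkw pxeyj ijzvm vcs tihfd
Hunk 5: at line 4 remove [gaule,ueis,zgvm] add [fopqn,zsy] -> 15 lines: dfn ahkm aueu dbw vilvc fopqn zsy tymc dra ymca odkw pxeyj ijzvm vcs tihfd
Final line count: 15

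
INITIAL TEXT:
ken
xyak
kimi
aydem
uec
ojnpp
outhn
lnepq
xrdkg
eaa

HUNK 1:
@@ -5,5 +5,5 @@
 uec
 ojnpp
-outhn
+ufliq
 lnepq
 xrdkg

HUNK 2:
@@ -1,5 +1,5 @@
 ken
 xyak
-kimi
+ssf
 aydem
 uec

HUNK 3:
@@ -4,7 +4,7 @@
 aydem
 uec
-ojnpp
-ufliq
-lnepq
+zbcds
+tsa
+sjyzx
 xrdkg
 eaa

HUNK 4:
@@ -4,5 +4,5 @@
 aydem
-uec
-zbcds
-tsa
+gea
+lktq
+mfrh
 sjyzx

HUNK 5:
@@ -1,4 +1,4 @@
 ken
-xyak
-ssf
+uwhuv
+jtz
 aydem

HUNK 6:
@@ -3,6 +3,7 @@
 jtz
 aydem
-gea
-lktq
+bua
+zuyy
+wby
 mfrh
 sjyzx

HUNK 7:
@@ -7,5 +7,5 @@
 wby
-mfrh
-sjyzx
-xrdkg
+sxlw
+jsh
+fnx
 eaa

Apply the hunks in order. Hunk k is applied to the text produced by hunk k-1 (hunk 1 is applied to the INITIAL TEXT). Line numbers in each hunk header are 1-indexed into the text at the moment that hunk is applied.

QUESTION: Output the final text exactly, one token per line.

Answer: ken
uwhuv
jtz
aydem
bua
zuyy
wby
sxlw
jsh
fnx
eaa

Derivation:
Hunk 1: at line 5 remove [outhn] add [ufliq] -> 10 lines: ken xyak kimi aydem uec ojnpp ufliq lnepq xrdkg eaa
Hunk 2: at line 1 remove [kimi] add [ssf] -> 10 lines: ken xyak ssf aydem uec ojnpp ufliq lnepq xrdkg eaa
Hunk 3: at line 4 remove [ojnpp,ufliq,lnepq] add [zbcds,tsa,sjyzx] -> 10 lines: ken xyak ssf aydem uec zbcds tsa sjyzx xrdkg eaa
Hunk 4: at line 4 remove [uec,zbcds,tsa] add [gea,lktq,mfrh] -> 10 lines: ken xyak ssf aydem gea lktq mfrh sjyzx xrdkg eaa
Hunk 5: at line 1 remove [xyak,ssf] add [uwhuv,jtz] -> 10 lines: ken uwhuv jtz aydem gea lktq mfrh sjyzx xrdkg eaa
Hunk 6: at line 3 remove [gea,lktq] add [bua,zuyy,wby] -> 11 lines: ken uwhuv jtz aydem bua zuyy wby mfrh sjyzx xrdkg eaa
Hunk 7: at line 7 remove [mfrh,sjyzx,xrdkg] add [sxlw,jsh,fnx] -> 11 lines: ken uwhuv jtz aydem bua zuyy wby sxlw jsh fnx eaa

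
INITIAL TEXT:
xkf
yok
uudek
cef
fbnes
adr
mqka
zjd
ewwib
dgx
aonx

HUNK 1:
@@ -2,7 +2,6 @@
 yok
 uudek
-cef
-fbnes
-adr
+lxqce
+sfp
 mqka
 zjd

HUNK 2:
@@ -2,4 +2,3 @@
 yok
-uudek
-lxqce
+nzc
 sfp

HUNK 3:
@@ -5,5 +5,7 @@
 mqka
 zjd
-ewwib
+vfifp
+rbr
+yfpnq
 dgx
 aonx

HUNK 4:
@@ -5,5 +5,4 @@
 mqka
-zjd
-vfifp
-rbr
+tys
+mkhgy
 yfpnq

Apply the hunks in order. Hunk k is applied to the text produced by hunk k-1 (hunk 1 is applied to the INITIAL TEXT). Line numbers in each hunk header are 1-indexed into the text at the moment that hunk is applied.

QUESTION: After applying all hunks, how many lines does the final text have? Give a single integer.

Answer: 10

Derivation:
Hunk 1: at line 2 remove [cef,fbnes,adr] add [lxqce,sfp] -> 10 lines: xkf yok uudek lxqce sfp mqka zjd ewwib dgx aonx
Hunk 2: at line 2 remove [uudek,lxqce] add [nzc] -> 9 lines: xkf yok nzc sfp mqka zjd ewwib dgx aonx
Hunk 3: at line 5 remove [ewwib] add [vfifp,rbr,yfpnq] -> 11 lines: xkf yok nzc sfp mqka zjd vfifp rbr yfpnq dgx aonx
Hunk 4: at line 5 remove [zjd,vfifp,rbr] add [tys,mkhgy] -> 10 lines: xkf yok nzc sfp mqka tys mkhgy yfpnq dgx aonx
Final line count: 10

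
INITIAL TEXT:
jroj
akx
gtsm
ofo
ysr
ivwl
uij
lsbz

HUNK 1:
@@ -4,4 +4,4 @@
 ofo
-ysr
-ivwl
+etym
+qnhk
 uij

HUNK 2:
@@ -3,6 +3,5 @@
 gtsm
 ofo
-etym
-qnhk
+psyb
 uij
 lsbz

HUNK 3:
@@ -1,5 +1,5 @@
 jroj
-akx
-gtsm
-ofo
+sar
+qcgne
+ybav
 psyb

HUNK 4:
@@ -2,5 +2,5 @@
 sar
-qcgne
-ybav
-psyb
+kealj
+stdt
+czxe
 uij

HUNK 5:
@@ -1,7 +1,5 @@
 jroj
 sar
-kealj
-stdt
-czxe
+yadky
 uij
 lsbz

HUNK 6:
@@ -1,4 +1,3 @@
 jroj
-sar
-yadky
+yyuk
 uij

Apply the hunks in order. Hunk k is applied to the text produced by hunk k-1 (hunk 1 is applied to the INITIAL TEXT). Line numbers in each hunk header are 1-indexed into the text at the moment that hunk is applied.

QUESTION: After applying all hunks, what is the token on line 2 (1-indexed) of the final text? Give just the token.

Hunk 1: at line 4 remove [ysr,ivwl] add [etym,qnhk] -> 8 lines: jroj akx gtsm ofo etym qnhk uij lsbz
Hunk 2: at line 3 remove [etym,qnhk] add [psyb] -> 7 lines: jroj akx gtsm ofo psyb uij lsbz
Hunk 3: at line 1 remove [akx,gtsm,ofo] add [sar,qcgne,ybav] -> 7 lines: jroj sar qcgne ybav psyb uij lsbz
Hunk 4: at line 2 remove [qcgne,ybav,psyb] add [kealj,stdt,czxe] -> 7 lines: jroj sar kealj stdt czxe uij lsbz
Hunk 5: at line 1 remove [kealj,stdt,czxe] add [yadky] -> 5 lines: jroj sar yadky uij lsbz
Hunk 6: at line 1 remove [sar,yadky] add [yyuk] -> 4 lines: jroj yyuk uij lsbz
Final line 2: yyuk

Answer: yyuk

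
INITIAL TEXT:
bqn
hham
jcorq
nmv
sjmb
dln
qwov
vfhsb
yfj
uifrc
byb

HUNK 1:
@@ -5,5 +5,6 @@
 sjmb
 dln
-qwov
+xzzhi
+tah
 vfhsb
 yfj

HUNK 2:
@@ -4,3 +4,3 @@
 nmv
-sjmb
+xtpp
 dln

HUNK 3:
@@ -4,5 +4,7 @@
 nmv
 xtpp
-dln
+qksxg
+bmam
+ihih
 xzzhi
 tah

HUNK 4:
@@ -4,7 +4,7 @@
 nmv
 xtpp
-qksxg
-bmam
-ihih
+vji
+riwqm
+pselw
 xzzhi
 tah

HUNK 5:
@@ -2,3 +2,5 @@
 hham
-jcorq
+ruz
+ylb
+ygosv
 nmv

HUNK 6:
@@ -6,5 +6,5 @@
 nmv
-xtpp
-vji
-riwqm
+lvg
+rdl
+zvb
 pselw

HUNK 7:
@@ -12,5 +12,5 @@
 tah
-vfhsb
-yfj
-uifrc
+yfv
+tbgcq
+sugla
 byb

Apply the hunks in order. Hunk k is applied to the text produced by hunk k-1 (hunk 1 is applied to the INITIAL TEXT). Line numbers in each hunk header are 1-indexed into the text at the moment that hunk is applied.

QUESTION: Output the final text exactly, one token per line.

Answer: bqn
hham
ruz
ylb
ygosv
nmv
lvg
rdl
zvb
pselw
xzzhi
tah
yfv
tbgcq
sugla
byb

Derivation:
Hunk 1: at line 5 remove [qwov] add [xzzhi,tah] -> 12 lines: bqn hham jcorq nmv sjmb dln xzzhi tah vfhsb yfj uifrc byb
Hunk 2: at line 4 remove [sjmb] add [xtpp] -> 12 lines: bqn hham jcorq nmv xtpp dln xzzhi tah vfhsb yfj uifrc byb
Hunk 3: at line 4 remove [dln] add [qksxg,bmam,ihih] -> 14 lines: bqn hham jcorq nmv xtpp qksxg bmam ihih xzzhi tah vfhsb yfj uifrc byb
Hunk 4: at line 4 remove [qksxg,bmam,ihih] add [vji,riwqm,pselw] -> 14 lines: bqn hham jcorq nmv xtpp vji riwqm pselw xzzhi tah vfhsb yfj uifrc byb
Hunk 5: at line 2 remove [jcorq] add [ruz,ylb,ygosv] -> 16 lines: bqn hham ruz ylb ygosv nmv xtpp vji riwqm pselw xzzhi tah vfhsb yfj uifrc byb
Hunk 6: at line 6 remove [xtpp,vji,riwqm] add [lvg,rdl,zvb] -> 16 lines: bqn hham ruz ylb ygosv nmv lvg rdl zvb pselw xzzhi tah vfhsb yfj uifrc byb
Hunk 7: at line 12 remove [vfhsb,yfj,uifrc] add [yfv,tbgcq,sugla] -> 16 lines: bqn hham ruz ylb ygosv nmv lvg rdl zvb pselw xzzhi tah yfv tbgcq sugla byb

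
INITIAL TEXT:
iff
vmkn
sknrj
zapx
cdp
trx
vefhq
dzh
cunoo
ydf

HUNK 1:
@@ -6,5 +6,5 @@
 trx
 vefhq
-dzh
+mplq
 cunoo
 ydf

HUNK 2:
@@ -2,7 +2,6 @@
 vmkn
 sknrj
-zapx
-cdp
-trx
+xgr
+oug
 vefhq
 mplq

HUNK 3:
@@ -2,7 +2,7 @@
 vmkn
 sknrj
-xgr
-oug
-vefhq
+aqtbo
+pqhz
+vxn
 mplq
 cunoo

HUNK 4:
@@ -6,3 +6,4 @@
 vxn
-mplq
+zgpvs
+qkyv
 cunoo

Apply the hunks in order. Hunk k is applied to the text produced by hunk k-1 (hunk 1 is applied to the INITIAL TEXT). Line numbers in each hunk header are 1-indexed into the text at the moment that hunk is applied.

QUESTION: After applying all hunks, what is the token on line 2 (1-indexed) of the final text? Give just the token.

Hunk 1: at line 6 remove [dzh] add [mplq] -> 10 lines: iff vmkn sknrj zapx cdp trx vefhq mplq cunoo ydf
Hunk 2: at line 2 remove [zapx,cdp,trx] add [xgr,oug] -> 9 lines: iff vmkn sknrj xgr oug vefhq mplq cunoo ydf
Hunk 3: at line 2 remove [xgr,oug,vefhq] add [aqtbo,pqhz,vxn] -> 9 lines: iff vmkn sknrj aqtbo pqhz vxn mplq cunoo ydf
Hunk 4: at line 6 remove [mplq] add [zgpvs,qkyv] -> 10 lines: iff vmkn sknrj aqtbo pqhz vxn zgpvs qkyv cunoo ydf
Final line 2: vmkn

Answer: vmkn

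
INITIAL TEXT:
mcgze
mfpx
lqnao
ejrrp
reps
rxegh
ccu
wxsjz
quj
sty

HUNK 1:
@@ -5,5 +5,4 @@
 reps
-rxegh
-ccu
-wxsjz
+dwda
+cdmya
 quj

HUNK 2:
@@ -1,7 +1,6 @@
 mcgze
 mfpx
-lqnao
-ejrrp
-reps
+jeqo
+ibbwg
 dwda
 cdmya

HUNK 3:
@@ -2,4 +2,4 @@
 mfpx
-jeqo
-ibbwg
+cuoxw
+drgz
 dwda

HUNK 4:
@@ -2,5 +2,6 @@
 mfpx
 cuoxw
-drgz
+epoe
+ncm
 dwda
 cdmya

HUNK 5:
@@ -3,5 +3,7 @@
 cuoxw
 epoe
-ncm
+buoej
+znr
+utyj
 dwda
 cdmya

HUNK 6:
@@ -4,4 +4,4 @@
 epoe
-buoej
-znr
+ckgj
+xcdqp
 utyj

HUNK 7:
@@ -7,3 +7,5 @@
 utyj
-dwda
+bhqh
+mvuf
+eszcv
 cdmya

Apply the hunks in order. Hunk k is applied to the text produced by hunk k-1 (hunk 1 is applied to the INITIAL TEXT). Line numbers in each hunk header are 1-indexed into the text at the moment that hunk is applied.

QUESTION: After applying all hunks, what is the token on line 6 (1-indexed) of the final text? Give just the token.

Hunk 1: at line 5 remove [rxegh,ccu,wxsjz] add [dwda,cdmya] -> 9 lines: mcgze mfpx lqnao ejrrp reps dwda cdmya quj sty
Hunk 2: at line 1 remove [lqnao,ejrrp,reps] add [jeqo,ibbwg] -> 8 lines: mcgze mfpx jeqo ibbwg dwda cdmya quj sty
Hunk 3: at line 2 remove [jeqo,ibbwg] add [cuoxw,drgz] -> 8 lines: mcgze mfpx cuoxw drgz dwda cdmya quj sty
Hunk 4: at line 2 remove [drgz] add [epoe,ncm] -> 9 lines: mcgze mfpx cuoxw epoe ncm dwda cdmya quj sty
Hunk 5: at line 3 remove [ncm] add [buoej,znr,utyj] -> 11 lines: mcgze mfpx cuoxw epoe buoej znr utyj dwda cdmya quj sty
Hunk 6: at line 4 remove [buoej,znr] add [ckgj,xcdqp] -> 11 lines: mcgze mfpx cuoxw epoe ckgj xcdqp utyj dwda cdmya quj sty
Hunk 7: at line 7 remove [dwda] add [bhqh,mvuf,eszcv] -> 13 lines: mcgze mfpx cuoxw epoe ckgj xcdqp utyj bhqh mvuf eszcv cdmya quj sty
Final line 6: xcdqp

Answer: xcdqp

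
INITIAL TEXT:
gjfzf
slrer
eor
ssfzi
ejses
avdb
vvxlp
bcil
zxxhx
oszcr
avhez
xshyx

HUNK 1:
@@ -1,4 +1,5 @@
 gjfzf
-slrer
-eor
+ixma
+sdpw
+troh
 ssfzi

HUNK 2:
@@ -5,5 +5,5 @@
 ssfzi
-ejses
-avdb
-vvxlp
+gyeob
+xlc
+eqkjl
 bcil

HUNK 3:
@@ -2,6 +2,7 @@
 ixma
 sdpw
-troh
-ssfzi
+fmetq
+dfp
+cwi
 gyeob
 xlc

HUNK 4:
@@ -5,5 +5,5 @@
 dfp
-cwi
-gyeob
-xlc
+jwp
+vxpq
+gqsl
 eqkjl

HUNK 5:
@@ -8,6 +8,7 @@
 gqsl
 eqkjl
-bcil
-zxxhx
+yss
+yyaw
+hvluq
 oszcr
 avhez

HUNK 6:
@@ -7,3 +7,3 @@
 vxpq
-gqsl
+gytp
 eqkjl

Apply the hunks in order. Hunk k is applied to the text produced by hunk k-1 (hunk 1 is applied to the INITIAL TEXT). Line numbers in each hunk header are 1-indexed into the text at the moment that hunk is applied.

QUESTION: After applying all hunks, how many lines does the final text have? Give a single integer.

Hunk 1: at line 1 remove [slrer,eor] add [ixma,sdpw,troh] -> 13 lines: gjfzf ixma sdpw troh ssfzi ejses avdb vvxlp bcil zxxhx oszcr avhez xshyx
Hunk 2: at line 5 remove [ejses,avdb,vvxlp] add [gyeob,xlc,eqkjl] -> 13 lines: gjfzf ixma sdpw troh ssfzi gyeob xlc eqkjl bcil zxxhx oszcr avhez xshyx
Hunk 3: at line 2 remove [troh,ssfzi] add [fmetq,dfp,cwi] -> 14 lines: gjfzf ixma sdpw fmetq dfp cwi gyeob xlc eqkjl bcil zxxhx oszcr avhez xshyx
Hunk 4: at line 5 remove [cwi,gyeob,xlc] add [jwp,vxpq,gqsl] -> 14 lines: gjfzf ixma sdpw fmetq dfp jwp vxpq gqsl eqkjl bcil zxxhx oszcr avhez xshyx
Hunk 5: at line 8 remove [bcil,zxxhx] add [yss,yyaw,hvluq] -> 15 lines: gjfzf ixma sdpw fmetq dfp jwp vxpq gqsl eqkjl yss yyaw hvluq oszcr avhez xshyx
Hunk 6: at line 7 remove [gqsl] add [gytp] -> 15 lines: gjfzf ixma sdpw fmetq dfp jwp vxpq gytp eqkjl yss yyaw hvluq oszcr avhez xshyx
Final line count: 15

Answer: 15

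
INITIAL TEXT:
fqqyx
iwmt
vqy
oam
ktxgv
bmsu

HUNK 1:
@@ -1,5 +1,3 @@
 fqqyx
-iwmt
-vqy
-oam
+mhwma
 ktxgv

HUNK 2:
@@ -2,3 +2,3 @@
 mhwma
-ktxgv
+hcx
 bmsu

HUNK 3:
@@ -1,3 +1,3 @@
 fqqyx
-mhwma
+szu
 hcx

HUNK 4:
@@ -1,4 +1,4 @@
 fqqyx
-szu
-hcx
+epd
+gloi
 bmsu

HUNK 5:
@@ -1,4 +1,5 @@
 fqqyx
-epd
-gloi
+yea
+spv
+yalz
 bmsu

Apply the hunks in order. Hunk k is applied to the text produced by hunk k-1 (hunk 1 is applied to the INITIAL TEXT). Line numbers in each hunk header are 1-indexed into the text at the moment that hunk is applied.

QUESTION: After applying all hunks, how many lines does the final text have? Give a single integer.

Hunk 1: at line 1 remove [iwmt,vqy,oam] add [mhwma] -> 4 lines: fqqyx mhwma ktxgv bmsu
Hunk 2: at line 2 remove [ktxgv] add [hcx] -> 4 lines: fqqyx mhwma hcx bmsu
Hunk 3: at line 1 remove [mhwma] add [szu] -> 4 lines: fqqyx szu hcx bmsu
Hunk 4: at line 1 remove [szu,hcx] add [epd,gloi] -> 4 lines: fqqyx epd gloi bmsu
Hunk 5: at line 1 remove [epd,gloi] add [yea,spv,yalz] -> 5 lines: fqqyx yea spv yalz bmsu
Final line count: 5

Answer: 5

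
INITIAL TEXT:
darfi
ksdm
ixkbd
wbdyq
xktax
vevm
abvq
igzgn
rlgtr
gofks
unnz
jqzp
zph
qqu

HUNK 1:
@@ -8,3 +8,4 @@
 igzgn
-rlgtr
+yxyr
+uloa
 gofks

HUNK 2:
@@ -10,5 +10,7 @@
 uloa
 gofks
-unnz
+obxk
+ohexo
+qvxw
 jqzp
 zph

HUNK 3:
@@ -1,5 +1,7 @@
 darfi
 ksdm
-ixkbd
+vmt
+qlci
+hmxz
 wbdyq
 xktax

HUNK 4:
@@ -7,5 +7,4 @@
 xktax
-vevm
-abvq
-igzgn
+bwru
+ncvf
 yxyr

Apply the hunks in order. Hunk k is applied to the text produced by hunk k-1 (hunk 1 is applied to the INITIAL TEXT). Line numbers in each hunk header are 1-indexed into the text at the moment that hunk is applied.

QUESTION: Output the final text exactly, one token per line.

Hunk 1: at line 8 remove [rlgtr] add [yxyr,uloa] -> 15 lines: darfi ksdm ixkbd wbdyq xktax vevm abvq igzgn yxyr uloa gofks unnz jqzp zph qqu
Hunk 2: at line 10 remove [unnz] add [obxk,ohexo,qvxw] -> 17 lines: darfi ksdm ixkbd wbdyq xktax vevm abvq igzgn yxyr uloa gofks obxk ohexo qvxw jqzp zph qqu
Hunk 3: at line 1 remove [ixkbd] add [vmt,qlci,hmxz] -> 19 lines: darfi ksdm vmt qlci hmxz wbdyq xktax vevm abvq igzgn yxyr uloa gofks obxk ohexo qvxw jqzp zph qqu
Hunk 4: at line 7 remove [vevm,abvq,igzgn] add [bwru,ncvf] -> 18 lines: darfi ksdm vmt qlci hmxz wbdyq xktax bwru ncvf yxyr uloa gofks obxk ohexo qvxw jqzp zph qqu

Answer: darfi
ksdm
vmt
qlci
hmxz
wbdyq
xktax
bwru
ncvf
yxyr
uloa
gofks
obxk
ohexo
qvxw
jqzp
zph
qqu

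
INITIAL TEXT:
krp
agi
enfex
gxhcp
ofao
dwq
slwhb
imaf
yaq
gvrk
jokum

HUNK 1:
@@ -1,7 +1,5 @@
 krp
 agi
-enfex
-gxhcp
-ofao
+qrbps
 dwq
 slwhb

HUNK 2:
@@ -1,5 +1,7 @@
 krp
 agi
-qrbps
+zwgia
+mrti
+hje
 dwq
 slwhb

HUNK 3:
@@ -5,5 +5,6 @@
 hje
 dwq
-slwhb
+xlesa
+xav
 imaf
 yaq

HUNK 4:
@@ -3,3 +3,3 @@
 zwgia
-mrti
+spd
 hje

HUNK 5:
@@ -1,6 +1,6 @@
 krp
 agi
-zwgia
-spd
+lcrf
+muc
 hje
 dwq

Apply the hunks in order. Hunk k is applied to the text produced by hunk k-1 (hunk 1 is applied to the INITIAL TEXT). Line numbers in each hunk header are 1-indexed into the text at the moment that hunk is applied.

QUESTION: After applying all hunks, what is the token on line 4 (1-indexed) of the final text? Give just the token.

Hunk 1: at line 1 remove [enfex,gxhcp,ofao] add [qrbps] -> 9 lines: krp agi qrbps dwq slwhb imaf yaq gvrk jokum
Hunk 2: at line 1 remove [qrbps] add [zwgia,mrti,hje] -> 11 lines: krp agi zwgia mrti hje dwq slwhb imaf yaq gvrk jokum
Hunk 3: at line 5 remove [slwhb] add [xlesa,xav] -> 12 lines: krp agi zwgia mrti hje dwq xlesa xav imaf yaq gvrk jokum
Hunk 4: at line 3 remove [mrti] add [spd] -> 12 lines: krp agi zwgia spd hje dwq xlesa xav imaf yaq gvrk jokum
Hunk 5: at line 1 remove [zwgia,spd] add [lcrf,muc] -> 12 lines: krp agi lcrf muc hje dwq xlesa xav imaf yaq gvrk jokum
Final line 4: muc

Answer: muc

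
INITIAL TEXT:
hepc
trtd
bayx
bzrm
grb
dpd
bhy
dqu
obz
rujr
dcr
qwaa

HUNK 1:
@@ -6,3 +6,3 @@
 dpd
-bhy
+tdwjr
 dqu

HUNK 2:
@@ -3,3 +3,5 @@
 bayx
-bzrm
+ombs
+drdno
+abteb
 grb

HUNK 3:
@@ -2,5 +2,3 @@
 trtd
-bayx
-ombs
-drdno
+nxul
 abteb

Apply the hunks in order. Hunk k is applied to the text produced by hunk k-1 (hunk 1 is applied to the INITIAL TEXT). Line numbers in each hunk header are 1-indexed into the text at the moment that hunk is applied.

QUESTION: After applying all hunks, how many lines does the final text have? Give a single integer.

Answer: 12

Derivation:
Hunk 1: at line 6 remove [bhy] add [tdwjr] -> 12 lines: hepc trtd bayx bzrm grb dpd tdwjr dqu obz rujr dcr qwaa
Hunk 2: at line 3 remove [bzrm] add [ombs,drdno,abteb] -> 14 lines: hepc trtd bayx ombs drdno abteb grb dpd tdwjr dqu obz rujr dcr qwaa
Hunk 3: at line 2 remove [bayx,ombs,drdno] add [nxul] -> 12 lines: hepc trtd nxul abteb grb dpd tdwjr dqu obz rujr dcr qwaa
Final line count: 12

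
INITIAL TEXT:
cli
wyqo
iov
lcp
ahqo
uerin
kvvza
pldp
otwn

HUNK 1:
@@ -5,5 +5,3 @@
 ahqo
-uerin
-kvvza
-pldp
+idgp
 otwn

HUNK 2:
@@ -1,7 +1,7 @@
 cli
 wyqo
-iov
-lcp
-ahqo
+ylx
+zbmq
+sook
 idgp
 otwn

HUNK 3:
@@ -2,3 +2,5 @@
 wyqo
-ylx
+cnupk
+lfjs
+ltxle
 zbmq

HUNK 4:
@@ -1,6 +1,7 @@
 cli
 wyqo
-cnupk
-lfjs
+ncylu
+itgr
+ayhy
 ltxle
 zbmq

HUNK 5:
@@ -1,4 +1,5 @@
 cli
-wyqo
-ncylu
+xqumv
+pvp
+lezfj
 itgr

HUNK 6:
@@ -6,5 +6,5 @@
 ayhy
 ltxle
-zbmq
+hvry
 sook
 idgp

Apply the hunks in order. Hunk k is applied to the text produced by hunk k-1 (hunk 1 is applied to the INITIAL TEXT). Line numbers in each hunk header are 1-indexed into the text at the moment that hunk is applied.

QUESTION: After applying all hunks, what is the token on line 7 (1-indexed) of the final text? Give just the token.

Hunk 1: at line 5 remove [uerin,kvvza,pldp] add [idgp] -> 7 lines: cli wyqo iov lcp ahqo idgp otwn
Hunk 2: at line 1 remove [iov,lcp,ahqo] add [ylx,zbmq,sook] -> 7 lines: cli wyqo ylx zbmq sook idgp otwn
Hunk 3: at line 2 remove [ylx] add [cnupk,lfjs,ltxle] -> 9 lines: cli wyqo cnupk lfjs ltxle zbmq sook idgp otwn
Hunk 4: at line 1 remove [cnupk,lfjs] add [ncylu,itgr,ayhy] -> 10 lines: cli wyqo ncylu itgr ayhy ltxle zbmq sook idgp otwn
Hunk 5: at line 1 remove [wyqo,ncylu] add [xqumv,pvp,lezfj] -> 11 lines: cli xqumv pvp lezfj itgr ayhy ltxle zbmq sook idgp otwn
Hunk 6: at line 6 remove [zbmq] add [hvry] -> 11 lines: cli xqumv pvp lezfj itgr ayhy ltxle hvry sook idgp otwn
Final line 7: ltxle

Answer: ltxle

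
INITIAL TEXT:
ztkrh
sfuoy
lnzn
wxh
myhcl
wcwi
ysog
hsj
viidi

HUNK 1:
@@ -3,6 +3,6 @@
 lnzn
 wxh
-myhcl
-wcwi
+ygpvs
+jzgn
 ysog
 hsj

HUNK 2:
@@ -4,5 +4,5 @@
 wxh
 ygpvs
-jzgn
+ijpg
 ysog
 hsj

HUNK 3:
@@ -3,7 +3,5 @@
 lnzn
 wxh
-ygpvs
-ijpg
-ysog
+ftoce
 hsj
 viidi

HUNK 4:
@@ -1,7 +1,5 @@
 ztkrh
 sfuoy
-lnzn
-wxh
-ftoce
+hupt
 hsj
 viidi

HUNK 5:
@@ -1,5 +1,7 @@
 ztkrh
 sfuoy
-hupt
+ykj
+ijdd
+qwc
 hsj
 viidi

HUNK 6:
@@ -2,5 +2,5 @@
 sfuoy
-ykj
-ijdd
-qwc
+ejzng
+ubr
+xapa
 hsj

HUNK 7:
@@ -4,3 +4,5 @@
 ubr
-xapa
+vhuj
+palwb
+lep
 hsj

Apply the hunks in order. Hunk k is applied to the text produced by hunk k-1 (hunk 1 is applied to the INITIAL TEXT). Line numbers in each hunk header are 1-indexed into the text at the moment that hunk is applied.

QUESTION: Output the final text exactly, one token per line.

Answer: ztkrh
sfuoy
ejzng
ubr
vhuj
palwb
lep
hsj
viidi

Derivation:
Hunk 1: at line 3 remove [myhcl,wcwi] add [ygpvs,jzgn] -> 9 lines: ztkrh sfuoy lnzn wxh ygpvs jzgn ysog hsj viidi
Hunk 2: at line 4 remove [jzgn] add [ijpg] -> 9 lines: ztkrh sfuoy lnzn wxh ygpvs ijpg ysog hsj viidi
Hunk 3: at line 3 remove [ygpvs,ijpg,ysog] add [ftoce] -> 7 lines: ztkrh sfuoy lnzn wxh ftoce hsj viidi
Hunk 4: at line 1 remove [lnzn,wxh,ftoce] add [hupt] -> 5 lines: ztkrh sfuoy hupt hsj viidi
Hunk 5: at line 1 remove [hupt] add [ykj,ijdd,qwc] -> 7 lines: ztkrh sfuoy ykj ijdd qwc hsj viidi
Hunk 6: at line 2 remove [ykj,ijdd,qwc] add [ejzng,ubr,xapa] -> 7 lines: ztkrh sfuoy ejzng ubr xapa hsj viidi
Hunk 7: at line 4 remove [xapa] add [vhuj,palwb,lep] -> 9 lines: ztkrh sfuoy ejzng ubr vhuj palwb lep hsj viidi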